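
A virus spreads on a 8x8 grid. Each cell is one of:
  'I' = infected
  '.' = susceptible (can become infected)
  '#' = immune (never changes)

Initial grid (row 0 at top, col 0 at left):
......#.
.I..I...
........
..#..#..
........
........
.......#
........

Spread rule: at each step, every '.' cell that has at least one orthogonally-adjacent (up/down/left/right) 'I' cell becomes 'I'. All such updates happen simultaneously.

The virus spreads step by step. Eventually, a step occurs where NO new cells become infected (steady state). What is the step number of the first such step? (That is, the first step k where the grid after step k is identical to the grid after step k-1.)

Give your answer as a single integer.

Step 0 (initial): 2 infected
Step 1: +8 new -> 10 infected
Step 2: +11 new -> 21 infected
Step 3: +6 new -> 27 infected
Step 4: +9 new -> 36 infected
Step 5: +8 new -> 44 infected
Step 6: +8 new -> 52 infected
Step 7: +6 new -> 58 infected
Step 8: +1 new -> 59 infected
Step 9: +1 new -> 60 infected
Step 10: +0 new -> 60 infected

Answer: 10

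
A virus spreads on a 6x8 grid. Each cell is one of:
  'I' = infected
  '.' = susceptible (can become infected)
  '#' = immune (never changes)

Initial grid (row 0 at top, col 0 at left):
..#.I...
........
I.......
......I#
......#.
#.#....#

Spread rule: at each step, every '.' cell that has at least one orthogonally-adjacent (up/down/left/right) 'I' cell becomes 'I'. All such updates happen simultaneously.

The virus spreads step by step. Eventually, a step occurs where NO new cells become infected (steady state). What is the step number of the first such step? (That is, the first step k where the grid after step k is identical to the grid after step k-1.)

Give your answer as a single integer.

Step 0 (initial): 3 infected
Step 1: +8 new -> 11 infected
Step 2: +14 new -> 25 infected
Step 3: +10 new -> 35 infected
Step 4: +5 new -> 40 infected
Step 5: +1 new -> 41 infected
Step 6: +0 new -> 41 infected

Answer: 6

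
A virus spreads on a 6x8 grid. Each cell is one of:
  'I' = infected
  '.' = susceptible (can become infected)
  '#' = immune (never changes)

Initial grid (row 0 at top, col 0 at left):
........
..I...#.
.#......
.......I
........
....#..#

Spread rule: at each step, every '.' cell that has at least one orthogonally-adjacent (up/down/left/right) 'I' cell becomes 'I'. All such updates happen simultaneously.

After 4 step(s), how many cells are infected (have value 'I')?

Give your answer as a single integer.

Step 0 (initial): 2 infected
Step 1: +7 new -> 9 infected
Step 2: +10 new -> 19 infected
Step 3: +13 new -> 32 infected
Step 4: +8 new -> 40 infected

Answer: 40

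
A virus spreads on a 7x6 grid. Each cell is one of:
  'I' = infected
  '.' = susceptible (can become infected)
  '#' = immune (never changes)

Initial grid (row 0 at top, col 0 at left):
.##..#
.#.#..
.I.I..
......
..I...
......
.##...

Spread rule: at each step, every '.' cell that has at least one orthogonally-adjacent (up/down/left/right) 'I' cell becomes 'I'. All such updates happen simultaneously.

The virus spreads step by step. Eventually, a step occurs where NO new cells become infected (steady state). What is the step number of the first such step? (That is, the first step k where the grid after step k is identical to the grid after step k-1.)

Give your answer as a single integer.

Answer: 6

Derivation:
Step 0 (initial): 3 infected
Step 1: +9 new -> 12 infected
Step 2: +10 new -> 22 infected
Step 3: +8 new -> 30 infected
Step 4: +4 new -> 34 infected
Step 5: +1 new -> 35 infected
Step 6: +0 new -> 35 infected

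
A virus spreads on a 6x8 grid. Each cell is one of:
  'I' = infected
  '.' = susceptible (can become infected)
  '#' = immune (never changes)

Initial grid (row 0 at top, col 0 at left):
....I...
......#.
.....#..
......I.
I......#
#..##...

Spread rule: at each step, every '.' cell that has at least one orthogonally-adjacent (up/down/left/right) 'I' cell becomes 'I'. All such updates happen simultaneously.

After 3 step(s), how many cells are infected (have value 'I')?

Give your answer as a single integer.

Step 0 (initial): 3 infected
Step 1: +9 new -> 12 infected
Step 2: +13 new -> 25 infected
Step 3: +14 new -> 39 infected

Answer: 39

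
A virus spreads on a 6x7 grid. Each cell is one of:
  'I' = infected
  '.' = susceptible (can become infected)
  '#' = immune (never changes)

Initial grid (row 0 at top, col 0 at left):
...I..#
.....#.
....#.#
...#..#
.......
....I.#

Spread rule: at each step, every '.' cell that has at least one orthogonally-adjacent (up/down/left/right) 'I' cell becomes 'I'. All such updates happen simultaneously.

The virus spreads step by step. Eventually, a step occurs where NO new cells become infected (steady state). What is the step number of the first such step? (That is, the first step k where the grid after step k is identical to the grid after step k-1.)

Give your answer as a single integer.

Answer: 7

Derivation:
Step 0 (initial): 2 infected
Step 1: +6 new -> 8 infected
Step 2: +9 new -> 17 infected
Step 3: +7 new -> 24 infected
Step 4: +6 new -> 30 infected
Step 5: +3 new -> 33 infected
Step 6: +1 new -> 34 infected
Step 7: +0 new -> 34 infected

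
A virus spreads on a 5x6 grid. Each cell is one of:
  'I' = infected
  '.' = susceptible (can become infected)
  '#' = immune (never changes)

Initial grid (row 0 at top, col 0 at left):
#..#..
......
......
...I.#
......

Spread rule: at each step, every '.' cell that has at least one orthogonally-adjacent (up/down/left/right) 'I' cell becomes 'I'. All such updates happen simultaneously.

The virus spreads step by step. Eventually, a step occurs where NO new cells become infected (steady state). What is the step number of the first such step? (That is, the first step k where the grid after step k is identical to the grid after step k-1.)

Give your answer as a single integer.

Step 0 (initial): 1 infected
Step 1: +4 new -> 5 infected
Step 2: +6 new -> 11 infected
Step 3: +7 new -> 18 infected
Step 4: +6 new -> 24 infected
Step 5: +3 new -> 27 infected
Step 6: +0 new -> 27 infected

Answer: 6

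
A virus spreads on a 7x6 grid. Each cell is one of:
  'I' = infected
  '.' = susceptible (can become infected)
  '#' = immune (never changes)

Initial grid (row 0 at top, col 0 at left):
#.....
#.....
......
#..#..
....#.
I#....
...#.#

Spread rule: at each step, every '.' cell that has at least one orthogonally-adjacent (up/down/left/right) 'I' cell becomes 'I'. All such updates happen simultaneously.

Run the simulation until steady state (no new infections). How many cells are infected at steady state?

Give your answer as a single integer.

Answer: 34

Derivation:
Step 0 (initial): 1 infected
Step 1: +2 new -> 3 infected
Step 2: +2 new -> 5 infected
Step 3: +3 new -> 8 infected
Step 4: +4 new -> 12 infected
Step 5: +4 new -> 16 infected
Step 6: +4 new -> 20 infected
Step 7: +5 new -> 25 infected
Step 8: +5 new -> 30 infected
Step 9: +3 new -> 33 infected
Step 10: +1 new -> 34 infected
Step 11: +0 new -> 34 infected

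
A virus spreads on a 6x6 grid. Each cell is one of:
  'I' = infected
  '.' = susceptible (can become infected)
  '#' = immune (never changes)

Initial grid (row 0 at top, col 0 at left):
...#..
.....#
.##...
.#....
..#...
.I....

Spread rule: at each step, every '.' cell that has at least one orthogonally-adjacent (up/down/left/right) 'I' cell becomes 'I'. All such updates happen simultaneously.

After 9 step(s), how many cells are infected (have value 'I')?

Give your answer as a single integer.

Answer: 30

Derivation:
Step 0 (initial): 1 infected
Step 1: +3 new -> 4 infected
Step 2: +2 new -> 6 infected
Step 3: +3 new -> 9 infected
Step 4: +4 new -> 13 infected
Step 5: +5 new -> 18 infected
Step 6: +5 new -> 23 infected
Step 7: +4 new -> 27 infected
Step 8: +2 new -> 29 infected
Step 9: +1 new -> 30 infected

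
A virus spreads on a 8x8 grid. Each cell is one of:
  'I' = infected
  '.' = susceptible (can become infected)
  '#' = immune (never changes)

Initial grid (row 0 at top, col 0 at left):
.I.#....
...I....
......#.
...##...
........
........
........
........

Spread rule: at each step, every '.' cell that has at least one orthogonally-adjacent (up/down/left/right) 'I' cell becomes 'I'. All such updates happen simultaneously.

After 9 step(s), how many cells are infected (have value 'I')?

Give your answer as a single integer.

Answer: 59

Derivation:
Step 0 (initial): 2 infected
Step 1: +6 new -> 8 infected
Step 2: +6 new -> 14 infected
Step 3: +6 new -> 20 infected
Step 4: +6 new -> 26 infected
Step 5: +8 new -> 34 infected
Step 6: +8 new -> 42 infected
Step 7: +8 new -> 50 infected
Step 8: +6 new -> 56 infected
Step 9: +3 new -> 59 infected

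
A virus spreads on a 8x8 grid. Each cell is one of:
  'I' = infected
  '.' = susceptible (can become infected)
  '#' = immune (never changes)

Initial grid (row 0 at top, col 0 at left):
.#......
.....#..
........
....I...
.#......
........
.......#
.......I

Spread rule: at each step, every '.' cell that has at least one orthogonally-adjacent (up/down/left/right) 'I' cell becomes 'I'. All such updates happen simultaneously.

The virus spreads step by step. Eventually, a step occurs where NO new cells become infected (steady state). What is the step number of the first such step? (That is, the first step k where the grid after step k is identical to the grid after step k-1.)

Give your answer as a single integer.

Answer: 8

Derivation:
Step 0 (initial): 2 infected
Step 1: +5 new -> 7 infected
Step 2: +10 new -> 17 infected
Step 3: +14 new -> 31 infected
Step 4: +12 new -> 43 infected
Step 5: +9 new -> 52 infected
Step 6: +5 new -> 57 infected
Step 7: +3 new -> 60 infected
Step 8: +0 new -> 60 infected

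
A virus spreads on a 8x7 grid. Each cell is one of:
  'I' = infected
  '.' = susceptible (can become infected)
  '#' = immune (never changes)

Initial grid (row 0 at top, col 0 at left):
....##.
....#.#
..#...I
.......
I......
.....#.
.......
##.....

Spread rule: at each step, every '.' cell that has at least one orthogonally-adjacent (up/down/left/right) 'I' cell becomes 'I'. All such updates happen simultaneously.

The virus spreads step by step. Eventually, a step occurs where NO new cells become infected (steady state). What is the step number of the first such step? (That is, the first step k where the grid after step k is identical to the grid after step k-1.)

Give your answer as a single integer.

Step 0 (initial): 2 infected
Step 1: +5 new -> 7 infected
Step 2: +9 new -> 16 infected
Step 3: +10 new -> 26 infected
Step 4: +8 new -> 34 infected
Step 5: +8 new -> 42 infected
Step 6: +4 new -> 46 infected
Step 7: +1 new -> 47 infected
Step 8: +0 new -> 47 infected

Answer: 8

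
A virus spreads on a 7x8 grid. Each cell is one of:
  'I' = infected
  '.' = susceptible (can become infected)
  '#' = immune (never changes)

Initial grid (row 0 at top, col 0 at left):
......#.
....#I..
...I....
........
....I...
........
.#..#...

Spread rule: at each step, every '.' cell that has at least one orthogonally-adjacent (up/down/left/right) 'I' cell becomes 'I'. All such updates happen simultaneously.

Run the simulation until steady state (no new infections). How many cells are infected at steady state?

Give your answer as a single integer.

Answer: 52

Derivation:
Step 0 (initial): 3 infected
Step 1: +11 new -> 14 infected
Step 2: +12 new -> 26 infected
Step 3: +13 new -> 39 infected
Step 4: +9 new -> 48 infected
Step 5: +3 new -> 51 infected
Step 6: +1 new -> 52 infected
Step 7: +0 new -> 52 infected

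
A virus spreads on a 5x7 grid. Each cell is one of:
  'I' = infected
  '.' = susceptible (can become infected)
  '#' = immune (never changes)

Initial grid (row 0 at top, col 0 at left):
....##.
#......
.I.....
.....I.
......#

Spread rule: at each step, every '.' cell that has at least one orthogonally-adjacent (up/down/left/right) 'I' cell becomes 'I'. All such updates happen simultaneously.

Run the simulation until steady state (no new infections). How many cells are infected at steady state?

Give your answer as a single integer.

Answer: 31

Derivation:
Step 0 (initial): 2 infected
Step 1: +8 new -> 10 infected
Step 2: +11 new -> 21 infected
Step 3: +8 new -> 29 infected
Step 4: +2 new -> 31 infected
Step 5: +0 new -> 31 infected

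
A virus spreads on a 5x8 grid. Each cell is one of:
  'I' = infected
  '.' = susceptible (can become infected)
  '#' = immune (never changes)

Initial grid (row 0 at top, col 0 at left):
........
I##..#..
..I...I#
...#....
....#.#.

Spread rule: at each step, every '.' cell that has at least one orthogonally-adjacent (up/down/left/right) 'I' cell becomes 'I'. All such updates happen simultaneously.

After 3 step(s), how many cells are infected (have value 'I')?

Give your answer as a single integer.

Step 0 (initial): 3 infected
Step 1: +8 new -> 11 infected
Step 2: +10 new -> 21 infected
Step 3: +11 new -> 32 infected

Answer: 32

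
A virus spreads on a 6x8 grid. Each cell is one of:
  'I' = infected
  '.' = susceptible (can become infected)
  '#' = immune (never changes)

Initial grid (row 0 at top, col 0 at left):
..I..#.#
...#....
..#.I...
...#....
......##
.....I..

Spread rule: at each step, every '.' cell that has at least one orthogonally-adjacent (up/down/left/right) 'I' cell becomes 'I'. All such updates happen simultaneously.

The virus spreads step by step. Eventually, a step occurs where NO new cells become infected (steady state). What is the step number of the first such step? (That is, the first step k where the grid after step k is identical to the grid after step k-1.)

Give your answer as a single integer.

Step 0 (initial): 3 infected
Step 1: +10 new -> 13 infected
Step 2: +9 new -> 22 infected
Step 3: +7 new -> 29 infected
Step 4: +7 new -> 36 infected
Step 5: +4 new -> 40 infected
Step 6: +1 new -> 41 infected
Step 7: +0 new -> 41 infected

Answer: 7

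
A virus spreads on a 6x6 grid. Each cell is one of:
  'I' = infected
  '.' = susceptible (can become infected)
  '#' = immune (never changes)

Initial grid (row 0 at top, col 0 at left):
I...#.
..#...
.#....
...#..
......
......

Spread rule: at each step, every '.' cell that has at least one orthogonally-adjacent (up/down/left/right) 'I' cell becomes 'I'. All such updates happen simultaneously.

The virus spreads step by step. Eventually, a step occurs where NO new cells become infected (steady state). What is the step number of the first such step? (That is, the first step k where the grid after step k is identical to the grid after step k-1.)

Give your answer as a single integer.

Step 0 (initial): 1 infected
Step 1: +2 new -> 3 infected
Step 2: +3 new -> 6 infected
Step 3: +2 new -> 8 infected
Step 4: +3 new -> 11 infected
Step 5: +5 new -> 16 infected
Step 6: +5 new -> 21 infected
Step 7: +5 new -> 26 infected
Step 8: +3 new -> 29 infected
Step 9: +2 new -> 31 infected
Step 10: +1 new -> 32 infected
Step 11: +0 new -> 32 infected

Answer: 11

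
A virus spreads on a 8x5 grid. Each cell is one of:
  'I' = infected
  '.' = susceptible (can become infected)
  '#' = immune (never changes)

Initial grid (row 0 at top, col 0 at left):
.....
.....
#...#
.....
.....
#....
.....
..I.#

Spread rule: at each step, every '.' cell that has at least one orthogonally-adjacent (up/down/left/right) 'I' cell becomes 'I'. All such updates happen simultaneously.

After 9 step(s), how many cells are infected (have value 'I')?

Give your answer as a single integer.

Answer: 36

Derivation:
Step 0 (initial): 1 infected
Step 1: +3 new -> 4 infected
Step 2: +4 new -> 8 infected
Step 3: +5 new -> 13 infected
Step 4: +4 new -> 17 infected
Step 5: +5 new -> 22 infected
Step 6: +5 new -> 27 infected
Step 7: +3 new -> 30 infected
Step 8: +4 new -> 34 infected
Step 9: +2 new -> 36 infected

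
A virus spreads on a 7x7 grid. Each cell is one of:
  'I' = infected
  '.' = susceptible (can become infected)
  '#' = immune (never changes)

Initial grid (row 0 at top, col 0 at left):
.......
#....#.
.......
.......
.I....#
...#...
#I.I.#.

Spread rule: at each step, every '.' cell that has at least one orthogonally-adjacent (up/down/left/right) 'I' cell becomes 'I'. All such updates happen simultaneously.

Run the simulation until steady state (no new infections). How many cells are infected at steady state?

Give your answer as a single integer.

Answer: 43

Derivation:
Step 0 (initial): 3 infected
Step 1: +6 new -> 9 infected
Step 2: +7 new -> 16 infected
Step 3: +6 new -> 22 infected
Step 4: +6 new -> 28 infected
Step 5: +6 new -> 34 infected
Step 6: +4 new -> 38 infected
Step 7: +2 new -> 40 infected
Step 8: +2 new -> 42 infected
Step 9: +1 new -> 43 infected
Step 10: +0 new -> 43 infected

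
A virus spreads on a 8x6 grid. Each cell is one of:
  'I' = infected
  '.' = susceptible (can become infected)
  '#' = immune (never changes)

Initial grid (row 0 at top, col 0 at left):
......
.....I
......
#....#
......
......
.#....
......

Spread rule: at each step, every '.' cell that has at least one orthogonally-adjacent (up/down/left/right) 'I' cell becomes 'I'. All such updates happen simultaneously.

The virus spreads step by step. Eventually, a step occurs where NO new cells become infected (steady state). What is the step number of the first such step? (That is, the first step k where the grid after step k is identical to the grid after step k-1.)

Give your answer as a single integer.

Step 0 (initial): 1 infected
Step 1: +3 new -> 4 infected
Step 2: +3 new -> 7 infected
Step 3: +4 new -> 11 infected
Step 4: +5 new -> 16 infected
Step 5: +7 new -> 23 infected
Step 6: +7 new -> 30 infected
Step 7: +5 new -> 35 infected
Step 8: +5 new -> 40 infected
Step 9: +2 new -> 42 infected
Step 10: +2 new -> 44 infected
Step 11: +1 new -> 45 infected
Step 12: +0 new -> 45 infected

Answer: 12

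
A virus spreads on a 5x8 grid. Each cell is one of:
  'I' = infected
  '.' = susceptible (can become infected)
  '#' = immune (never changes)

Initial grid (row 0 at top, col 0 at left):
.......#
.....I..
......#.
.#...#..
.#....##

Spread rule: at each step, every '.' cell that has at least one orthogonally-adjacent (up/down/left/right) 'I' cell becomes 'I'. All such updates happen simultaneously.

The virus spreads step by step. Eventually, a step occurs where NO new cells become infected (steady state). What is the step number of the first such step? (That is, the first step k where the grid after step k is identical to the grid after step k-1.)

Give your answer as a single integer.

Answer: 9

Derivation:
Step 0 (initial): 1 infected
Step 1: +4 new -> 5 infected
Step 2: +5 new -> 10 infected
Step 3: +5 new -> 15 infected
Step 4: +6 new -> 21 infected
Step 5: +7 new -> 28 infected
Step 6: +3 new -> 31 infected
Step 7: +1 new -> 32 infected
Step 8: +1 new -> 33 infected
Step 9: +0 new -> 33 infected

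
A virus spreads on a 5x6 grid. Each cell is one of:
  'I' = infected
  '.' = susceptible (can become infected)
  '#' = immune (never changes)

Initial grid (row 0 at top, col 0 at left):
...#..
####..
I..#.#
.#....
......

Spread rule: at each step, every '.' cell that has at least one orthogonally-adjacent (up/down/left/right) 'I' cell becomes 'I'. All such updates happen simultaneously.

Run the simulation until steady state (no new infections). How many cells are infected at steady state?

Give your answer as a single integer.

Answer: 19

Derivation:
Step 0 (initial): 1 infected
Step 1: +2 new -> 3 infected
Step 2: +2 new -> 5 infected
Step 3: +2 new -> 7 infected
Step 4: +2 new -> 9 infected
Step 5: +2 new -> 11 infected
Step 6: +3 new -> 14 infected
Step 7: +2 new -> 16 infected
Step 8: +2 new -> 18 infected
Step 9: +1 new -> 19 infected
Step 10: +0 new -> 19 infected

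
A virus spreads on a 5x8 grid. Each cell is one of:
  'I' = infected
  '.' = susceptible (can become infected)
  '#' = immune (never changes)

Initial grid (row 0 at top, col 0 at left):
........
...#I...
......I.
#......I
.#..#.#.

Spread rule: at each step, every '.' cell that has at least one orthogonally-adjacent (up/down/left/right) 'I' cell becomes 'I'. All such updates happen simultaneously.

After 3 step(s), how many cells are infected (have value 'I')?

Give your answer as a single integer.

Step 0 (initial): 3 infected
Step 1: +8 new -> 11 infected
Step 2: +7 new -> 18 infected
Step 3: +5 new -> 23 infected

Answer: 23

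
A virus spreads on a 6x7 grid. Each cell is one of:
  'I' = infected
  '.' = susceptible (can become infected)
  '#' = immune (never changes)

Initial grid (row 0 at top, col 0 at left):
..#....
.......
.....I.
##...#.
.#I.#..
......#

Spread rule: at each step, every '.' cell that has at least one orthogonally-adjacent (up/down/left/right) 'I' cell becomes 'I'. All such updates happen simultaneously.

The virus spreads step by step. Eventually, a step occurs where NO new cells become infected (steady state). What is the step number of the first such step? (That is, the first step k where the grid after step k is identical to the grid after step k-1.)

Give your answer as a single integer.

Answer: 7

Derivation:
Step 0 (initial): 2 infected
Step 1: +6 new -> 8 infected
Step 2: +10 new -> 18 infected
Step 3: +8 new -> 26 infected
Step 4: +6 new -> 32 infected
Step 5: +2 new -> 34 infected
Step 6: +1 new -> 35 infected
Step 7: +0 new -> 35 infected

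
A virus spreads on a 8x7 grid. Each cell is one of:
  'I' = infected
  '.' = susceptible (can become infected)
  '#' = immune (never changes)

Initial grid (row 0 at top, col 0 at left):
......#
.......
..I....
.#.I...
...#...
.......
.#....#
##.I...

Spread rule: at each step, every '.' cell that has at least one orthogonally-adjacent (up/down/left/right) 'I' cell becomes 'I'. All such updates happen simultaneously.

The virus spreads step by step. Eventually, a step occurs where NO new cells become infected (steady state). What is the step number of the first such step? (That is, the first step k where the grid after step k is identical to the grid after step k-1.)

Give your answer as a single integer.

Answer: 7

Derivation:
Step 0 (initial): 3 infected
Step 1: +8 new -> 11 infected
Step 2: +12 new -> 23 infected
Step 3: +13 new -> 36 infected
Step 4: +8 new -> 44 infected
Step 5: +4 new -> 48 infected
Step 6: +1 new -> 49 infected
Step 7: +0 new -> 49 infected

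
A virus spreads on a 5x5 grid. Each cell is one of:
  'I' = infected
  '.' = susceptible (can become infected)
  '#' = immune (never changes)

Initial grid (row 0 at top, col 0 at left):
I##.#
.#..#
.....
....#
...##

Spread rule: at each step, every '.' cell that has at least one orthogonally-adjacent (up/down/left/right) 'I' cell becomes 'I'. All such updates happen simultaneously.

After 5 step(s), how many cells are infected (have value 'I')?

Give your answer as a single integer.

Step 0 (initial): 1 infected
Step 1: +1 new -> 2 infected
Step 2: +1 new -> 3 infected
Step 3: +2 new -> 5 infected
Step 4: +3 new -> 8 infected
Step 5: +4 new -> 12 infected

Answer: 12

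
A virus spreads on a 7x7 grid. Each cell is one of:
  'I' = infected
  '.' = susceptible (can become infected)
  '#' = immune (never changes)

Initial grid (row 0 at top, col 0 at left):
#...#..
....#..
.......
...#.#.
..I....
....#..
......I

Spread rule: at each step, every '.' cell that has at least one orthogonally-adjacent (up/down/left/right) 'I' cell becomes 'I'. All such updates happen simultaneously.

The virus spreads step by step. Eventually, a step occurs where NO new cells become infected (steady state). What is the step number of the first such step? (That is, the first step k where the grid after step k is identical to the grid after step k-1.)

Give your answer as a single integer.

Answer: 8

Derivation:
Step 0 (initial): 2 infected
Step 1: +6 new -> 8 infected
Step 2: +10 new -> 18 infected
Step 3: +10 new -> 28 infected
Step 4: +7 new -> 35 infected
Step 5: +5 new -> 40 infected
Step 6: +2 new -> 42 infected
Step 7: +1 new -> 43 infected
Step 8: +0 new -> 43 infected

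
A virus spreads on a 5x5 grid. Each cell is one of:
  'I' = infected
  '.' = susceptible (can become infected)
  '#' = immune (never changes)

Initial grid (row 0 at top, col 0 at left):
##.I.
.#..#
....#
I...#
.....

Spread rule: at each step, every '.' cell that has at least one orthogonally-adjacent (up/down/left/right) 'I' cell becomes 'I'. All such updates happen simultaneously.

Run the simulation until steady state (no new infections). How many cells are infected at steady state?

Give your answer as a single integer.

Answer: 19

Derivation:
Step 0 (initial): 2 infected
Step 1: +6 new -> 8 infected
Step 2: +6 new -> 14 infected
Step 3: +3 new -> 17 infected
Step 4: +1 new -> 18 infected
Step 5: +1 new -> 19 infected
Step 6: +0 new -> 19 infected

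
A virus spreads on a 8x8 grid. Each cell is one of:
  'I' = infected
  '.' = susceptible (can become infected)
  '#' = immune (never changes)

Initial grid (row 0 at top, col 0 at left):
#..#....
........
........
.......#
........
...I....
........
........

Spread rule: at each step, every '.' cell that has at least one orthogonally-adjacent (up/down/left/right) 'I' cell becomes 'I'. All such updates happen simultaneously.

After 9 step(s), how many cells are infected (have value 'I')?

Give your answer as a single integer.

Answer: 61

Derivation:
Step 0 (initial): 1 infected
Step 1: +4 new -> 5 infected
Step 2: +8 new -> 13 infected
Step 3: +11 new -> 24 infected
Step 4: +12 new -> 36 infected
Step 5: +10 new -> 46 infected
Step 6: +7 new -> 53 infected
Step 7: +5 new -> 58 infected
Step 8: +2 new -> 60 infected
Step 9: +1 new -> 61 infected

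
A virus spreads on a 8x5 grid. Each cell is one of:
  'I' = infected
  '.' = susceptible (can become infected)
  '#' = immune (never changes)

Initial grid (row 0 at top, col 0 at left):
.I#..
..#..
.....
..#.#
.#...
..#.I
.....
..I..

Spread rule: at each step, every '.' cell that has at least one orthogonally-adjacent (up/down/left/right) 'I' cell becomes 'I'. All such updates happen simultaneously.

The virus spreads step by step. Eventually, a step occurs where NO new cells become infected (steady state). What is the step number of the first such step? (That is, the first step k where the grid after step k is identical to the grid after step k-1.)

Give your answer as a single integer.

Answer: 8

Derivation:
Step 0 (initial): 3 infected
Step 1: +8 new -> 11 infected
Step 2: +7 new -> 18 infected
Step 3: +7 new -> 25 infected
Step 4: +3 new -> 28 infected
Step 5: +3 new -> 31 infected
Step 6: +2 new -> 33 infected
Step 7: +1 new -> 34 infected
Step 8: +0 new -> 34 infected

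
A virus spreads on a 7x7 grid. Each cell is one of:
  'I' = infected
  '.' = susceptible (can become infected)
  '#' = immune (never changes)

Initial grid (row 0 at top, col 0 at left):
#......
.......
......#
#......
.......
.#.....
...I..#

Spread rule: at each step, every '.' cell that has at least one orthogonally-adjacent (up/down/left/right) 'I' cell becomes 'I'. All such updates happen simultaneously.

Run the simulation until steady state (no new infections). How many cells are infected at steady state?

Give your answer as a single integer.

Answer: 44

Derivation:
Step 0 (initial): 1 infected
Step 1: +3 new -> 4 infected
Step 2: +5 new -> 9 infected
Step 3: +5 new -> 14 infected
Step 4: +7 new -> 21 infected
Step 5: +7 new -> 28 infected
Step 6: +6 new -> 34 infected
Step 7: +5 new -> 39 infected
Step 8: +4 new -> 43 infected
Step 9: +1 new -> 44 infected
Step 10: +0 new -> 44 infected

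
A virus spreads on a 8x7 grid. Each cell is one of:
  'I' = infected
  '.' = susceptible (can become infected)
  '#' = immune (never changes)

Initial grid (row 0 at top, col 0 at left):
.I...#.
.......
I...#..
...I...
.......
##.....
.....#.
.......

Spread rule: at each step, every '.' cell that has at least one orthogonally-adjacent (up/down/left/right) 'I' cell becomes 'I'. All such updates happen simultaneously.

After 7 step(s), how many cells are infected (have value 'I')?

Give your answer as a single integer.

Step 0 (initial): 3 infected
Step 1: +10 new -> 13 infected
Step 2: +10 new -> 23 infected
Step 3: +9 new -> 32 infected
Step 4: +7 new -> 39 infected
Step 5: +5 new -> 44 infected
Step 6: +5 new -> 49 infected
Step 7: +2 new -> 51 infected

Answer: 51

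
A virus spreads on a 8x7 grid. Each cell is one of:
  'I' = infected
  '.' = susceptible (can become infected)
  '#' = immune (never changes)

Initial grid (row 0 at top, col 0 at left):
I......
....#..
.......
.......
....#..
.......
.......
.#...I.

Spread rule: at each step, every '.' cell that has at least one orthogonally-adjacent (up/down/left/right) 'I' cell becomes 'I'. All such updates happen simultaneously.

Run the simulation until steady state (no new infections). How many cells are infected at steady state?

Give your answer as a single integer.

Step 0 (initial): 2 infected
Step 1: +5 new -> 7 infected
Step 2: +7 new -> 14 infected
Step 3: +9 new -> 23 infected
Step 4: +9 new -> 32 infected
Step 5: +11 new -> 43 infected
Step 6: +8 new -> 51 infected
Step 7: +2 new -> 53 infected
Step 8: +0 new -> 53 infected

Answer: 53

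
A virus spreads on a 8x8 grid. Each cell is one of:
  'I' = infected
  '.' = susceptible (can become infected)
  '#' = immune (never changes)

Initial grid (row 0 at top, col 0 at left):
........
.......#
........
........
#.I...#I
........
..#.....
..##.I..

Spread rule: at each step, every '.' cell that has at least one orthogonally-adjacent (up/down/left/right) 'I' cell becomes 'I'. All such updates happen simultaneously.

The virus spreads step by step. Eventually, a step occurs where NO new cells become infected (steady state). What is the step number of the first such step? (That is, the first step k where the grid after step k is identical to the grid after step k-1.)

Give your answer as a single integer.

Answer: 7

Derivation:
Step 0 (initial): 3 infected
Step 1: +9 new -> 12 infected
Step 2: +14 new -> 26 infected
Step 3: +12 new -> 38 infected
Step 4: +9 new -> 47 infected
Step 5: +7 new -> 54 infected
Step 6: +4 new -> 58 infected
Step 7: +0 new -> 58 infected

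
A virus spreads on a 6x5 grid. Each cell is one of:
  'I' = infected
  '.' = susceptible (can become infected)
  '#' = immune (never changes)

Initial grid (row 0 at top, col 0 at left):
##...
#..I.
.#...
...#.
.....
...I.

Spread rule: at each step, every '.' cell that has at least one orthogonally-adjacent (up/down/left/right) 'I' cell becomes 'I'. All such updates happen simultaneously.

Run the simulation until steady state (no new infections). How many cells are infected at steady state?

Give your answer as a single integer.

Step 0 (initial): 2 infected
Step 1: +7 new -> 9 infected
Step 2: +8 new -> 17 infected
Step 3: +4 new -> 21 infected
Step 4: +2 new -> 23 infected
Step 5: +1 new -> 24 infected
Step 6: +1 new -> 25 infected
Step 7: +0 new -> 25 infected

Answer: 25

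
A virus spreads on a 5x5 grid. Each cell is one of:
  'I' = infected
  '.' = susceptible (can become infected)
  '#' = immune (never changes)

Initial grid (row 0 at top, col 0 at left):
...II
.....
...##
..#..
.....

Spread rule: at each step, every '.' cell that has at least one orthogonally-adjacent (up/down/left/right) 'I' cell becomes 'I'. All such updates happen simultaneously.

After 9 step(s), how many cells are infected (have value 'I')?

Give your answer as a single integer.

Step 0 (initial): 2 infected
Step 1: +3 new -> 5 infected
Step 2: +2 new -> 7 infected
Step 3: +3 new -> 10 infected
Step 4: +2 new -> 12 infected
Step 5: +2 new -> 14 infected
Step 6: +2 new -> 16 infected
Step 7: +2 new -> 18 infected
Step 8: +1 new -> 19 infected
Step 9: +2 new -> 21 infected

Answer: 21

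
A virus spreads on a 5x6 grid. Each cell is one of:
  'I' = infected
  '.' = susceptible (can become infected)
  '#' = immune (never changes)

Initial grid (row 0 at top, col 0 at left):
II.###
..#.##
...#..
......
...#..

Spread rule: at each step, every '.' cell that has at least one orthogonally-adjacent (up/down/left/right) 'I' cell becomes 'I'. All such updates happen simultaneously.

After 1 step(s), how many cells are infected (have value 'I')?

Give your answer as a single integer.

Step 0 (initial): 2 infected
Step 1: +3 new -> 5 infected

Answer: 5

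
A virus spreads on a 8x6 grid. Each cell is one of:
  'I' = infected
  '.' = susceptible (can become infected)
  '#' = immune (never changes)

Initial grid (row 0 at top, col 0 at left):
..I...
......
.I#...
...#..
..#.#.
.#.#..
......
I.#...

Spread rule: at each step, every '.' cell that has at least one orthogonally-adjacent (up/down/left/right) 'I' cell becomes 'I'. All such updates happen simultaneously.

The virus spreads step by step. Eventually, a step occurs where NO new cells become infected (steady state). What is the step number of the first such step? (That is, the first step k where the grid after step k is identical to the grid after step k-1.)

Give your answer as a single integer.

Answer: 8

Derivation:
Step 0 (initial): 3 infected
Step 1: +8 new -> 11 infected
Step 2: +9 new -> 20 infected
Step 3: +5 new -> 25 infected
Step 4: +4 new -> 29 infected
Step 5: +4 new -> 33 infected
Step 6: +4 new -> 37 infected
Step 7: +3 new -> 40 infected
Step 8: +0 new -> 40 infected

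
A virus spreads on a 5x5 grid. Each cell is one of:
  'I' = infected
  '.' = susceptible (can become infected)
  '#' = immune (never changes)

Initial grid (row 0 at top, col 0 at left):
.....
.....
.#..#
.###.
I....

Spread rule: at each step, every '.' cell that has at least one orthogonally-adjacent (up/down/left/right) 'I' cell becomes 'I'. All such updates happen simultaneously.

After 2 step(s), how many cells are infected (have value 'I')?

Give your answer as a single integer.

Answer: 5

Derivation:
Step 0 (initial): 1 infected
Step 1: +2 new -> 3 infected
Step 2: +2 new -> 5 infected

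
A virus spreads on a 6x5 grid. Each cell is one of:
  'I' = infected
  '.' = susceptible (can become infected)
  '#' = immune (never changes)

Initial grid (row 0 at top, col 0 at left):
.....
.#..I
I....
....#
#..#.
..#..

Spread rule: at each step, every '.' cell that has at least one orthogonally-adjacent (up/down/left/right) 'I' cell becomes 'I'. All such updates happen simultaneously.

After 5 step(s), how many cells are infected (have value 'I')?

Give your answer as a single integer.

Step 0 (initial): 2 infected
Step 1: +6 new -> 8 infected
Step 2: +6 new -> 14 infected
Step 3: +5 new -> 19 infected
Step 4: +2 new -> 21 infected
Step 5: +1 new -> 22 infected

Answer: 22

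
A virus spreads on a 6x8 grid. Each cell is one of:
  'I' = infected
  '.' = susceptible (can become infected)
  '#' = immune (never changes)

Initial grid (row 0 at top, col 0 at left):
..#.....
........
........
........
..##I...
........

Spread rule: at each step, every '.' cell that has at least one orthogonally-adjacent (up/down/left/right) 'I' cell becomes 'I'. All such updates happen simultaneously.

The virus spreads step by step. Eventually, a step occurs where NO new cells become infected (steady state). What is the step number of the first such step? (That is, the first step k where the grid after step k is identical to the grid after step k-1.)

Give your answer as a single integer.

Answer: 9

Derivation:
Step 0 (initial): 1 infected
Step 1: +3 new -> 4 infected
Step 2: +6 new -> 10 infected
Step 3: +8 new -> 18 infected
Step 4: +9 new -> 27 infected
Step 5: +9 new -> 36 infected
Step 6: +5 new -> 41 infected
Step 7: +3 new -> 44 infected
Step 8: +1 new -> 45 infected
Step 9: +0 new -> 45 infected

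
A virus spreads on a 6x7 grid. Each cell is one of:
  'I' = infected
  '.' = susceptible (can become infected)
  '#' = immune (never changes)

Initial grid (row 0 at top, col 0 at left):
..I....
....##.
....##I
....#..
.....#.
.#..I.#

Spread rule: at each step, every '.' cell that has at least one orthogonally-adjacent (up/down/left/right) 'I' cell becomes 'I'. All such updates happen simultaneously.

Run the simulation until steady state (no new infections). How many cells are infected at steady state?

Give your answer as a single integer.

Answer: 34

Derivation:
Step 0 (initial): 3 infected
Step 1: +8 new -> 11 infected
Step 2: +10 new -> 21 infected
Step 3: +7 new -> 28 infected
Step 4: +3 new -> 31 infected
Step 5: +2 new -> 33 infected
Step 6: +1 new -> 34 infected
Step 7: +0 new -> 34 infected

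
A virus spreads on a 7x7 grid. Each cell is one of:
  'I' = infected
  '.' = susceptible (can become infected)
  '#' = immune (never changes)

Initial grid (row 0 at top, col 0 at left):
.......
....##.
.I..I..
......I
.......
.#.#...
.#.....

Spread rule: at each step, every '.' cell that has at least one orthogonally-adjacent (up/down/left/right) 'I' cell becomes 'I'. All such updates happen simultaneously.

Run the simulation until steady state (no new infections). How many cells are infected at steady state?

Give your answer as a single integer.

Step 0 (initial): 3 infected
Step 1: +10 new -> 13 infected
Step 2: +12 new -> 25 infected
Step 3: +10 new -> 35 infected
Step 4: +6 new -> 41 infected
Step 5: +3 new -> 44 infected
Step 6: +0 new -> 44 infected

Answer: 44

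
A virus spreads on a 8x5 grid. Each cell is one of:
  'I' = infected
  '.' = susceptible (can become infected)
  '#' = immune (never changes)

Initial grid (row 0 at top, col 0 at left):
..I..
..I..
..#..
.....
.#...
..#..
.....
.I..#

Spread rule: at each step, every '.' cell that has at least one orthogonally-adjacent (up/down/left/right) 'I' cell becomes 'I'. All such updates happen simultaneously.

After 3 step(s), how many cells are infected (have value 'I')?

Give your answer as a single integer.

Answer: 26

Derivation:
Step 0 (initial): 3 infected
Step 1: +7 new -> 10 infected
Step 2: +10 new -> 20 infected
Step 3: +6 new -> 26 infected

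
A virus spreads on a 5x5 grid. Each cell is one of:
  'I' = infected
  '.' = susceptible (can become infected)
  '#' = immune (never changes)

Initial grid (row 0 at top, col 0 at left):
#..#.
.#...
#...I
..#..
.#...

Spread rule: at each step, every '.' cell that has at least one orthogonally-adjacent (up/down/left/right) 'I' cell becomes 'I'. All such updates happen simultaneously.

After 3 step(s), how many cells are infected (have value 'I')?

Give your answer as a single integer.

Answer: 12

Derivation:
Step 0 (initial): 1 infected
Step 1: +3 new -> 4 infected
Step 2: +5 new -> 9 infected
Step 3: +3 new -> 12 infected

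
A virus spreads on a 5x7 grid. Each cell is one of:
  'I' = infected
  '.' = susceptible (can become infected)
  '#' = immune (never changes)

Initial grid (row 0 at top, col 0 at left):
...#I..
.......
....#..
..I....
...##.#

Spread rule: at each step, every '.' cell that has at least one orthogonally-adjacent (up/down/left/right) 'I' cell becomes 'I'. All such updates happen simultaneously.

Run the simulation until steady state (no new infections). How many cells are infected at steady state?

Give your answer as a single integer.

Answer: 30

Derivation:
Step 0 (initial): 2 infected
Step 1: +6 new -> 8 infected
Step 2: +9 new -> 17 infected
Step 3: +7 new -> 24 infected
Step 4: +5 new -> 29 infected
Step 5: +1 new -> 30 infected
Step 6: +0 new -> 30 infected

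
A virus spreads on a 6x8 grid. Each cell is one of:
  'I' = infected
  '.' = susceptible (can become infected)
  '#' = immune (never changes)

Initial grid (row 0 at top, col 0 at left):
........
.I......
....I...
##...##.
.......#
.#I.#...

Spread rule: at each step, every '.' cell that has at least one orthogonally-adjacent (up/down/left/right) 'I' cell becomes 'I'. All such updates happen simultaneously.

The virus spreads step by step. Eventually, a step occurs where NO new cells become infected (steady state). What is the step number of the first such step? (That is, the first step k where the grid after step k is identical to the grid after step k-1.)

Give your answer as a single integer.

Step 0 (initial): 3 infected
Step 1: +10 new -> 13 infected
Step 2: +13 new -> 26 infected
Step 3: +6 new -> 32 infected
Step 4: +6 new -> 38 infected
Step 5: +2 new -> 40 infected
Step 6: +1 new -> 41 infected
Step 7: +0 new -> 41 infected

Answer: 7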